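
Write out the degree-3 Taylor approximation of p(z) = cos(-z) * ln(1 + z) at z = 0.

-z^3/6 - z^2/2 + z

Write out both Maclaurin series and multiply, keeping only the needed powers.
[z^0] = 0;  [z^1] = 1;  [z^2] = -1/2;  [z^3] = -1/6.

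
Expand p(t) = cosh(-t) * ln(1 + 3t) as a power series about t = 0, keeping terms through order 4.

Take the Cauchy product of the two expansions.

-45*t^4/2 + 21*t^3/2 - 9*t^2/2 + 3*t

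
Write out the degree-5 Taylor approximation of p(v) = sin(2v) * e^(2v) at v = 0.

Take the Cauchy product of the two expansions.
p(0) = 0
p′(0) = 2
p′′(0) = 8
p′′′(0) = 16
p^(4)(0) = 0
p^(5)(0) = -128

-16*v^5/15 + 8*v^3/3 + 4*v^2 + 2*v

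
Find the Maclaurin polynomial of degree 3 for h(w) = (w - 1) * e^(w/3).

4*w^3/81 + 5*w^2/18 + 2*w/3 - 1

Multiply each power in the prefactor through the base expansion.
[w^0] = -1;  [w^1] = 2/3;  [w^2] = 5/18;  [w^3] = 4/81.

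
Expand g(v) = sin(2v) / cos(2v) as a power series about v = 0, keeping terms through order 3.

Divide the numerator series by the denominator series (power-series long division).
g(0) = 0
g′(0) = 2
g′′(0) = 0
g′′′(0) = 16

8*v^3/3 + 2*v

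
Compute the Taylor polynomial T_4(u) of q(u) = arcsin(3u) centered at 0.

9*u^3/2 + 3*u

q(0) = 0
q′(0) = 3
q′′(0) = 0
q′′′(0) = 27
q^(4)(0) = 0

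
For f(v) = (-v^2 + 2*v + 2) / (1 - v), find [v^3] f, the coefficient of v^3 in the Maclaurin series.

3

Distribute the polynomial across the series and collect like powers.
f(0) = 2
f′(0) = 4
f′′(0) = 6
f′′′(0) = 18
Dividing each by k! gives the coefficients c_0, ..., c_3.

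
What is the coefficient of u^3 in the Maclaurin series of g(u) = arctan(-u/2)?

1/24

g(0) = 0
g′(0) = -1/2
g′′(0) = 0
g′′′(0) = 1/4
Then c_k = g^(k)(0)/k! gives each Taylor coefficient.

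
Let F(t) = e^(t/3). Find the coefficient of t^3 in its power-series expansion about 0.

F(0) = 1
F′(0) = 1/3
F′′(0) = 1/9
F′′′(0) = 1/27
Dividing each by k! gives the coefficients c_0, ..., c_3.

1/162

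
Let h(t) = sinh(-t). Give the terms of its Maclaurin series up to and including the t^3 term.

-t^3/6 - t

[t^0] = 0;  [t^1] = -1;  [t^2] = 0;  [t^3] = -1/6.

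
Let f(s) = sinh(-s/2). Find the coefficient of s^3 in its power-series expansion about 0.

-1/48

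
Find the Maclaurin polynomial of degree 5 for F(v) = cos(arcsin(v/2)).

-v^4/128 - v^2/8 + 1

Substitute the inner expansion into the outer series and collect powers.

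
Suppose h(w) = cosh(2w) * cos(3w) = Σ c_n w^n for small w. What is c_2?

Write out both Maclaurin series and multiply, keeping only the needed powers.
h(0) = 1
h′(0) = 0
h′′(0) = -5

-5/2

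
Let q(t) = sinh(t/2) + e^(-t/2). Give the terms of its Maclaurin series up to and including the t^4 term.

Add the two expansions coefficient-wise.
q(0) = 1
q′(0) = 0
q′′(0) = 1/4
q′′′(0) = 0
q^(4)(0) = 1/16

t^4/384 + t^2/8 + 1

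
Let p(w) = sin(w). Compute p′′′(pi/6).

-sqrt(3)/2

The coefficient of (w - pi/6)^3 in the expansion is -sqrt(3)/12, so p′′′(pi/6) = 3! * (-sqrt(3)/12) = -sqrt(3)/2.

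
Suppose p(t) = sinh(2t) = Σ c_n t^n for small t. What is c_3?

4/3

Apply the Taylor formula c_k = f^(k)(a)/k!.
p(0) = 0
p′(0) = 2
p′′(0) = 0
p′′′(0) = 8
Then c_k = p^(k)(0)/k! gives each Taylor coefficient.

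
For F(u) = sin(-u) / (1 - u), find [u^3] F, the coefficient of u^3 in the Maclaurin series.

-5/6

Expand 1/(denominator) as a geometric series and multiply by the numerator's series.
F(0) = 0
F′(0) = -1
F′′(0) = -2
F′′′(0) = -5
Dividing each by k! gives the coefficients c_0, ..., c_3.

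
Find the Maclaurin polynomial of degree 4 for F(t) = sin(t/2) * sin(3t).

-37*t^4/16 + 3*t^2/2

Take the Cauchy product of the two expansions.
F(0) = 0
F′(0) = 0
F′′(0) = 3
F′′′(0) = 0
F^(4)(0) = -111/2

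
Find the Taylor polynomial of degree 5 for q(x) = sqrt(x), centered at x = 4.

7*(x - 4)^5/131072 - 5*(x - 4)^4/16384 + (x - 4)^3/512 - (x - 4)^2/64 + (x - 4)/4 + 2

[(x - 4)^0] = 2;  [(x - 4)^1] = 1/4;  [(x - 4)^2] = -1/64;  [(x - 4)^3] = 1/512;  [(x - 4)^4] = -5/16384;  [(x - 4)^5] = 7/131072.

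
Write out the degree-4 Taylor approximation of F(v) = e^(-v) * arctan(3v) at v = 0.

17*v^4/2 - 15*v^3/2 - 3*v^2 + 3*v

Write out both Maclaurin series and multiply, keeping only the needed powers.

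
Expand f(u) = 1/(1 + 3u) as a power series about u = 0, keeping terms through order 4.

81*u^4 - 27*u^3 + 9*u^2 - 3*u + 1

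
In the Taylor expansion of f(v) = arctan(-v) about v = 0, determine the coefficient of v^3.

1/3

f(0) = 0
f′(0) = -1
f′′(0) = 0
f′′′(0) = 2
So c_3 = f′′′(0)/3! = 1/3.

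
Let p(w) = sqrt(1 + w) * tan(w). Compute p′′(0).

1

Multiply the two series term by term and collect like powers.
The coefficient of w^2 in the expansion is 1/2, so p′′(0) = 2! * (1/2) = 1.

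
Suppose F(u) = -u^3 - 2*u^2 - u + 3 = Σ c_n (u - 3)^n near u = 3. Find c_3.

-1

Apply the Taylor formula c_k = f^(k)(a)/k!.
F(3) = -45
F′(3) = -40
F′′(3) = -22
F′′′(3) = -6
So c_3 = F′′′(3)/3! = -1.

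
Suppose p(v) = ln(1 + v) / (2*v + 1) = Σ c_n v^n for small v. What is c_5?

Multiply the numerator's expansion by the denominator's geometric series.
p(0) = 0
p′(0) = 1
p′′(0) = -5
p′′′(0) = 32
p^(4)(0) = -262
p^(5)(0) = 2644
So c_5 = p^(5)(0)/5! = 661/30.

661/30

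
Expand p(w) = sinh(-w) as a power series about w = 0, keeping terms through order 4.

-w^3/6 - w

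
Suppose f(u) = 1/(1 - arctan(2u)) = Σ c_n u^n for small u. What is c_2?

Compose series: expand the inner function first, then feed it into the outer expansion.
f(0) = 1
f′(0) = 2
f′′(0) = 8
The Taylor polynomial is Σ f^(k)(0)/k! · u^k.

4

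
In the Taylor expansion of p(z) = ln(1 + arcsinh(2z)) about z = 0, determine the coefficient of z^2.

Plug the Maclaurin series of the inner function into that of the outer and collect terms.
p(0) = 0
p′(0) = 2
p′′(0) = -4
So c_2 = p′′(0)/2! = -2.

-2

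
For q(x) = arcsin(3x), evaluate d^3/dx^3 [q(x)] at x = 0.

27

From the series, [x^3] q = 9/2; multiply by 3! = 6 to get 27.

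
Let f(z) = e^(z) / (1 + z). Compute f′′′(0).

Multiply the two series term by term and collect like powers.
The coefficient of z^3 in the expansion is -1/3, so f′′′(0) = 3! * (-1/3) = -2.

-2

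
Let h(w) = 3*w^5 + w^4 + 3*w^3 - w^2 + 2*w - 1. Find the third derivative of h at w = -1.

174

Compute the successive derivatives at the expansion point and divide by k!.
From the series, [(w + 1)^3] h = 29; multiply by 3! = 6 to get 174.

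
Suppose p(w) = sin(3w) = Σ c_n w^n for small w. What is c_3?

-9/2

p(0) = 0
p′(0) = 3
p′′(0) = 0
p′′′(0) = -27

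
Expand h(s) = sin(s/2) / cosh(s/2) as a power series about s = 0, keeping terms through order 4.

Divide the numerator series by the denominator series (power-series long division).
h(0) = 0
h′(0) = 1/2
h′′(0) = 0
h′′′(0) = -1/2
h^(4)(0) = 0

-s^3/12 + s/2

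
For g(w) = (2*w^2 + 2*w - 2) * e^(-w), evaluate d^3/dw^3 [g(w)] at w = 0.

Multiply each power in the prefactor through the base expansion.
The coefficient of w^3 in the expansion is -2/3, so g′′′(0) = 3! * (-2/3) = -4.

-4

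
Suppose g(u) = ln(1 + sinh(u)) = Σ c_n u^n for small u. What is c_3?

1/2

Compose series: expand the inner function first, then feed it into the outer expansion.
[u^0] = 0;  [u^1] = 1;  [u^2] = -1/2;  [u^3] = 1/2.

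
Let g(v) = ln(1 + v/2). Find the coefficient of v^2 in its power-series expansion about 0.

[v^0] = 0;  [v^1] = 1/2;  [v^2] = -1/8.
So c_2 = g′′(0)/2! = -1/8.

-1/8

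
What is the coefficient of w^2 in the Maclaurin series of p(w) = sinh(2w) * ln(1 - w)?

Take the Cauchy product of the two expansions.
p(0) = 0
p′(0) = 0
p′′(0) = -4
So c_2 = p′′(0)/2! = -2.

-2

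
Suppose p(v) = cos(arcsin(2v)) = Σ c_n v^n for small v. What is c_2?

-2

Compose series: expand the inner function first, then feed it into the outer expansion.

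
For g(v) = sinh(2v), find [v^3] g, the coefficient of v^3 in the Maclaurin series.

g(0) = 0
g′(0) = 2
g′′(0) = 0
g′′′(0) = 8
Then c_k = g^(k)(0)/k! gives each Taylor coefficient.

4/3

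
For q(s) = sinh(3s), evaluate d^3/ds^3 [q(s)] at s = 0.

27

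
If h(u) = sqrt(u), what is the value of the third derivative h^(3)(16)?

From the series, [(u - 16)^3] h = 1/16384; multiply by 3! = 6 to get 3/8192.

3/8192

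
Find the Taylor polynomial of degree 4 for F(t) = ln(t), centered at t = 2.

F(2) = ln(2)
F′(2) = 1/2
F′′(2) = -1/4
F′′′(2) = 1/4
F^(4)(2) = -3/8
The Taylor polynomial is Σ F^(k)(2)/k! · (t - 2)^k.

-(t - 2)^4/64 + (t - 2)^3/24 - (t - 2)^2/8 + (t - 2)/2 + ln(2)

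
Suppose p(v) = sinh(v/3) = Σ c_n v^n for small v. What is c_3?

Apply the Taylor formula c_k = f^(k)(a)/k!.
[v^0] = 0;  [v^1] = 1/3;  [v^2] = 0;  [v^3] = 1/162.
So c_3 = p′′′(0)/3! = 1/162.

1/162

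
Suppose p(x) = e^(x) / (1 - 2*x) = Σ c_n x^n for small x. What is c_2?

13/2

Use 1/(1 - r) = Σ r^k on the denominator, then take the Cauchy product.
p(0) = 1
p′(0) = 3
p′′(0) = 13
So c_2 = p′′(0)/2! = 13/2.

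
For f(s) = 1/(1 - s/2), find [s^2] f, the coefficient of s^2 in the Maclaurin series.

Differentiate repeatedly and evaluate at the center.
[s^0] = 1;  [s^1] = 1/2;  [s^2] = 1/4.

1/4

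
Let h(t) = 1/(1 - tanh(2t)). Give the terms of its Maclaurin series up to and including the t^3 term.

16*t^3/3 + 4*t^2 + 2*t + 1

Let u equal the inner series; expand the outer function in u and truncate.
h(0) = 1
h′(0) = 2
h′′(0) = 8
h′′′(0) = 32
The Taylor polynomial is Σ h^(k)(0)/k! · t^k.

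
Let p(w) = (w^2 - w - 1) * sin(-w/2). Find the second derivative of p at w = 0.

1

Shift and add copies of the series according to the polynomial's terms.
The coefficient of w^2 in the expansion is 1/2, so p′′(0) = 2! * (1/2) = 1.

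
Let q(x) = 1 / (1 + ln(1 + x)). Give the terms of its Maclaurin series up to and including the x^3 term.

-7*x^3/3 + 3*x^2/2 - x + 1

Expand as Σ (-1)^k u^k with u equal to the inner function's series.
q(0) = 1
q′(0) = -1
q′′(0) = 3
q′′′(0) = -14
The Taylor polynomial is Σ q^(k)(0)/k! · x^k.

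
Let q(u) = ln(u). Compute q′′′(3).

The coefficient of (u - 3)^3 in the expansion is 1/81, so q′′′(3) = 3! * (1/81) = 2/27.

2/27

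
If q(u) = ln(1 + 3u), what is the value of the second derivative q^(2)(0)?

-9

The coefficient of u^2 in the expansion is -9/2, so q′′(0) = 2! * (-9/2) = -9.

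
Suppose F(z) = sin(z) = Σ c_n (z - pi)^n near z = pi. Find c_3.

1/6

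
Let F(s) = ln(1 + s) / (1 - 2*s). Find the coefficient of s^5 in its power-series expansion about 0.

Multiply the numerator's expansion by the denominator's geometric series.

391/30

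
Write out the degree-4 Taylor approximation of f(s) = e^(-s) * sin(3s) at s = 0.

Take the Cauchy product of the two expansions.
f(0) = 0
f′(0) = 3
f′′(0) = -6
f′′′(0) = -18
f^(4)(0) = 96
Dividing each by k! gives the coefficients c_0, ..., c_4.

4*s^4 - 3*s^3 - 3*s^2 + 3*s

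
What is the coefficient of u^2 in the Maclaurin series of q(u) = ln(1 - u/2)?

q(0) = 0
q′(0) = -1/2
q′′(0) = -1/4

-1/8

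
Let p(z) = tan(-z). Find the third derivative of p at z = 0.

-2

The coefficient of z^3 in the expansion is -1/3, so p′′′(0) = 3! * (-1/3) = -2.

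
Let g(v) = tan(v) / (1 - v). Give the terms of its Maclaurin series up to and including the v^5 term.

22*v^5/15 + 4*v^4/3 + 4*v^3/3 + v^2 + v

Expand each factor separately, then convolve coefficients.
g(0) = 0
g′(0) = 1
g′′(0) = 2
g′′′(0) = 8
g^(4)(0) = 32
g^(5)(0) = 176
The Taylor polynomial is Σ g^(k)(0)/k! · v^k.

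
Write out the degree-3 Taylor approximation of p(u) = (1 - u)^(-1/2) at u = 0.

p(0) = 1
p′(0) = 1/2
p′′(0) = 3/4
p′′′(0) = 15/8
Then c_k = p^(k)(0)/k! gives each Taylor coefficient.

5*u^3/16 + 3*u^2/8 + u/2 + 1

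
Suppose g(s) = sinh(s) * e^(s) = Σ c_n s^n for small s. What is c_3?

Take the Cauchy product of the two expansions.
g(0) = 0
g′(0) = 1
g′′(0) = 2
g′′′(0) = 4
So c_3 = g′′′(0)/3! = 2/3.

2/3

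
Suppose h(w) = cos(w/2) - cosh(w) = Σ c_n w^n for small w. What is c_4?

-5/128

Add the two expansions coefficient-wise.
h(0) = 0
h′(0) = 0
h′′(0) = -5/4
h′′′(0) = 0
h^(4)(0) = -15/16
Dividing each by k! gives the coefficients c_0, ..., c_4.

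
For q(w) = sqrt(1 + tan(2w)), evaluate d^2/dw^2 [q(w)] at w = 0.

-1

Let u equal the inner series; expand the outer function in u and truncate.
The coefficient of w^2 in the expansion is -1/2, so q′′(0) = 2! * (-1/2) = -1.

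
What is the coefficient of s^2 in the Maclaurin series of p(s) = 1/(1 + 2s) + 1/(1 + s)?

Combine the two series term by term.
So c_2 = p′′(0)/2! = 5.

5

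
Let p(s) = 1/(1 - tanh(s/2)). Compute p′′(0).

Substitute the inner expansion into the outer series and collect powers.
The coefficient of s^2 in the expansion is 1/4, so p′′(0) = 2! * (1/4) = 1/2.

1/2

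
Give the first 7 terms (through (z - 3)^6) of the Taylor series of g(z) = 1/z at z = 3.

Compute the successive derivatives at the expansion point and divide by k!.
[(z - 3)^0] = 1/3;  [(z - 3)^1] = -1/9;  [(z - 3)^2] = 1/27;  [(z - 3)^3] = -1/81;  [(z - 3)^4] = 1/243;  [(z - 3)^5] = -1/729;  [(z - 3)^6] = 1/2187.

(z - 3)^6/2187 - (z - 3)^5/729 + (z - 3)^4/243 - (z - 3)^3/81 + (z - 3)^2/27 - (z - 3)/9 + 1/3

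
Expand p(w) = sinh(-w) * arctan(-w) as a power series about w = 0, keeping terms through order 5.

-w^4/6 + w^2

Expand each factor separately, then convolve coefficients.
[w^0] = 0;  [w^1] = 0;  [w^2] = 1;  [w^3] = 0;  [w^4] = -1/6;  [w^5] = 0.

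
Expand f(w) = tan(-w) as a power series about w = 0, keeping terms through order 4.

f(0) = 0
f′(0) = -1
f′′(0) = 0
f′′′(0) = -2
f^(4)(0) = 0

-w^3/3 - w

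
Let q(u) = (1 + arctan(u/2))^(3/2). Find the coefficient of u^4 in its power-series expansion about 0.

Compose series: expand the inner function first, then feed it into the outer expansion.
[u^0] = 1;  [u^1] = 3/4;  [u^2] = 3/32;  [u^3] = -9/128;  [u^4] = -29/2048.
So c_4 = q^(4)(0)/4! = -29/2048.

-29/2048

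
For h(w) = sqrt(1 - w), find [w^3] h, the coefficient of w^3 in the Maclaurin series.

-1/16

c_3 = h′′′(0)/3! = -1/16.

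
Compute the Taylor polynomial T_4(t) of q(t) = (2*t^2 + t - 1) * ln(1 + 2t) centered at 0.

8*t^4/3 - 2*t^3/3 + 4*t^2 - 2*t

Multiply each power in the prefactor through the base expansion.
q(0) = 0
q′(0) = -2
q′′(0) = 8
q′′′(0) = -4
q^(4)(0) = 64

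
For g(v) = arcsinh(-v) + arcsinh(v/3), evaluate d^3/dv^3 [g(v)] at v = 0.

Add the two expansions coefficient-wise.
The coefficient of v^3 in the expansion is 13/81, so g′′′(0) = 3! * (13/81) = 26/27.

26/27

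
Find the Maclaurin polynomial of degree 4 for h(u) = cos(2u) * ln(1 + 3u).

-45*u^4/4 + 3*u^3 - 9*u^2/2 + 3*u

Take the Cauchy product of the two expansions.
[u^0] = 0;  [u^1] = 3;  [u^2] = -9/2;  [u^3] = 3;  [u^4] = -45/4.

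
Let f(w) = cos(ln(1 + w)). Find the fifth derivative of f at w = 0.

40

Substitute the inner expansion into the outer series and collect powers.
From the series, [w^5] f = 1/3; multiply by 5! = 120 to get 40.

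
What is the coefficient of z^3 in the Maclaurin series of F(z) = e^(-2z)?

F(0) = 1
F′(0) = -2
F′′(0) = 4
F′′′(0) = -8
So c_3 = F′′′(0)/3! = -4/3.

-4/3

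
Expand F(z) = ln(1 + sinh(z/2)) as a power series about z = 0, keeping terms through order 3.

Compose series: expand the inner function first, then feed it into the outer expansion.
[z^0] = 0;  [z^1] = 1/2;  [z^2] = -1/8;  [z^3] = 1/16.

z^3/16 - z^2/8 + z/2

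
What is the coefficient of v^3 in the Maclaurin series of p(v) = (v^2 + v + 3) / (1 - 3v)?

93

Distribute the polynomial across the series and collect like powers.
p(0) = 3
p′(0) = 10
p′′(0) = 62
p′′′(0) = 558
Then c_k = p^(k)(0)/k! gives each Taylor coefficient.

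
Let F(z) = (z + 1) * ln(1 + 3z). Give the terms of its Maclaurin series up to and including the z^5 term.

Shift and add copies of the series according to the polynomial's terms.

567*z^5/20 - 45*z^4/4 + 9*z^3/2 - 3*z^2/2 + 3*z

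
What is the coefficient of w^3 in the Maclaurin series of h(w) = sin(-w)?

1/6

h(0) = 0
h′(0) = -1
h′′(0) = 0
h′′′(0) = 1
The Taylor polynomial is Σ h^(k)(0)/k! · w^k.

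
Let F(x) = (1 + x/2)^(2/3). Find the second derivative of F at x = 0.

-1/18

From the series, [x^2] F = -1/36; multiply by 2! = 2 to get -1/18.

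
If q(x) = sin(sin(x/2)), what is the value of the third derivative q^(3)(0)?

-1/4

Compose series: expand the inner function first, then feed it into the outer expansion.
The coefficient of x^3 in the expansion is -1/24, so q′′′(0) = 3! * (-1/24) = -1/4.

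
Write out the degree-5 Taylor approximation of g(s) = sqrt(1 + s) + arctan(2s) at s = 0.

Add the two expansions coefficient-wise.
g(0) = 1
g′(0) = 5/2
g′′(0) = -1/4
g′′′(0) = -125/8
g^(4)(0) = -15/16
g^(5)(0) = 24681/32

8227*s^5/1280 - 5*s^4/128 - 125*s^3/48 - s^2/8 + 5*s/2 + 1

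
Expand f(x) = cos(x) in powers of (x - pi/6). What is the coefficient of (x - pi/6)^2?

Compute the successive derivatives at the expansion point and divide by k!.
So c_2 = f′′(pi/6)/2! = -sqrt(3)/4.

-sqrt(3)/4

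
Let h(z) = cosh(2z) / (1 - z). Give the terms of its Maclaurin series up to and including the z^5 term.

Multiply the two series term by term and collect like powers.
h(0) = 1
h′(0) = 1
h′′(0) = 6
h′′′(0) = 18
h^(4)(0) = 88
h^(5)(0) = 440

11*z^5/3 + 11*z^4/3 + 3*z^3 + 3*z^2 + z + 1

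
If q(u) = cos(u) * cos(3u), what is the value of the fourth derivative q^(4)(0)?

136

Take the Cauchy product of the two expansions.
The coefficient of u^4 in the expansion is 17/3, so q^(4)(0) = 4! * (17/3) = 136.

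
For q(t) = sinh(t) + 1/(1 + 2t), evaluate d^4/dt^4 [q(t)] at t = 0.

384

Expand each term separately and add.
From the series, [t^4] q = 16; multiply by 4! = 24 to get 384.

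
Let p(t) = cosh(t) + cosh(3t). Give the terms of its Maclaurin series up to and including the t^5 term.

Add the two expansions coefficient-wise.

41*t^4/12 + 5*t^2 + 2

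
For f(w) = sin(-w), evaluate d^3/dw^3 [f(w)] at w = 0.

1

From the series, [w^3] f = 1/6; multiply by 3! = 6 to get 1.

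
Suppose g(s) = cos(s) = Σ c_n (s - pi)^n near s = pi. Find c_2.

g(pi) = -1
g′(pi) = 0
g′′(pi) = 1
The Taylor polynomial is Σ g^(k)(pi)/k! · (s - pi)^k.

1/2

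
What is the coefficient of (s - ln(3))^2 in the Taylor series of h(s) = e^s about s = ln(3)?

3/2

h(ln(3)) = 3
h′(ln(3)) = 3
h′′(ln(3)) = 3
So c_2 = h′′(ln(3))/2! = 3/2.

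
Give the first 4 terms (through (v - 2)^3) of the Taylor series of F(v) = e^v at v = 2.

(v - 2)^3*e^(2)/6 + (v - 2)^2*e^(2)/2 + (v - 2)*e^(2) + e^(2)

Compute the successive derivatives at the expansion point and divide by k!.
F(2) = e^(2)
F′(2) = e^(2)
F′′(2) = e^(2)
F′′′(2) = e^(2)
Then c_k = F^(k)(2)/k! gives each Taylor coefficient.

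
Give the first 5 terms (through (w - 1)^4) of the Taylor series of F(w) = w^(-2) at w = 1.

Use the known series and substitute for the argument.

5*(w - 1)^4 - 4*(w - 1)^3 + 3*(w - 1)^2 - 2*(w - 1) + 1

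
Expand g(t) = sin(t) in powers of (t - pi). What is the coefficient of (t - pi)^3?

1/6

g(pi) = 0
g′(pi) = -1
g′′(pi) = 0
g′′′(pi) = 1
Then c_k = g^(k)(pi)/k! gives each Taylor coefficient.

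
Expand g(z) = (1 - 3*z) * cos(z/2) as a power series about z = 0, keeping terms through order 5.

-z^5/128 + z^4/384 + 3*z^3/8 - z^2/8 - 3*z + 1

Shift and add copies of the series according to the polynomial's terms.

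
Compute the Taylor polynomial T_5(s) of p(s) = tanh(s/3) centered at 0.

2*s^5/3645 - s^3/81 + s/3

Use the known series and substitute for the argument.
p(0) = 0
p′(0) = 1/3
p′′(0) = 0
p′′′(0) = -2/27
p^(4)(0) = 0
p^(5)(0) = 16/243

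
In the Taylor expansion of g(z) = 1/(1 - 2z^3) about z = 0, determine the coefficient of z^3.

g(0) = 1
g′(0) = 0
g′′(0) = 0
g′′′(0) = 12
So c_3 = g′′′(0)/3! = 2.

2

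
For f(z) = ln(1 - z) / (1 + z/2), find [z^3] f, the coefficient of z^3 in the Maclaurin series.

Expand each factor separately, then convolve coefficients.

-1/3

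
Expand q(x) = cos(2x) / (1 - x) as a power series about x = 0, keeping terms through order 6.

Use 1/(1 - r) = Σ r^k on the denominator, then take the Cauchy product.
q(0) = 1
q′(0) = 1
q′′(0) = -2
q′′′(0) = -6
q^(4)(0) = -8
q^(5)(0) = -40
q^(6)(0) = -304
The Taylor polynomial is Σ q^(k)(0)/k! · x^k.

-19*x^6/45 - x^5/3 - x^4/3 - x^3 - x^2 + x + 1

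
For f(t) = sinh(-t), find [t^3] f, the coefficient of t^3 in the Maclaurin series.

-1/6

f(0) = 0
f′(0) = -1
f′′(0) = 0
f′′′(0) = -1
Dividing each by k! gives the coefficients c_0, ..., c_3.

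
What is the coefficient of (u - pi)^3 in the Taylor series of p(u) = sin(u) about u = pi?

1/6

Differentiate repeatedly and evaluate at the center.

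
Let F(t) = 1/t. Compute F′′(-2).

-1/4

Compute the successive derivatives at the expansion point and divide by k!.
The coefficient of (t + 2)^2 in the expansion is -1/8, so F′′(-2) = 2! * (-1/8) = -1/4.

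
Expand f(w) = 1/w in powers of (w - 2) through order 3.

Compute the successive derivatives at the expansion point and divide by k!.
f(2) = 1/2
f′(2) = -1/4
f′′(2) = 1/4
f′′′(2) = -3/8
Dividing each by k! gives the coefficients c_0, ..., c_3.

-(w - 2)^3/16 + (w - 2)^2/8 - (w - 2)/4 + 1/2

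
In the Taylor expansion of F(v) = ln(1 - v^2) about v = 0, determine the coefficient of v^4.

F(0) = 0
F′(0) = 0
F′′(0) = -2
F′′′(0) = 0
F^(4)(0) = -12
So c_4 = F^(4)(0)/4! = -1/2.

-1/2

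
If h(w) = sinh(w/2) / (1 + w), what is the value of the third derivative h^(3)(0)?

Expand each factor separately, then convolve coefficients.
The coefficient of w^3 in the expansion is 25/48, so h′′′(0) = 3! * (25/48) = 25/8.

25/8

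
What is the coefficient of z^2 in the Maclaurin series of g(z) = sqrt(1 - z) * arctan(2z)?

Multiply the two series term by term and collect like powers.
g(0) = 0
g′(0) = 2
g′′(0) = -2
So c_2 = g′′(0)/2! = -1.

-1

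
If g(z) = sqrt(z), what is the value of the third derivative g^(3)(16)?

3/8192

Apply the Taylor formula c_k = f^(k)(a)/k!.
The coefficient of (z - 16)^3 in the expansion is 1/16384, so g′′′(16) = 3! * (1/16384) = 3/8192.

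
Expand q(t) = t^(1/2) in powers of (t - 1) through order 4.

-5*(t - 1)^4/128 + (t - 1)^3/16 - (t - 1)^2/8 + (t - 1)/2 + 1

[(t - 1)^0] = 1;  [(t - 1)^1] = 1/2;  [(t - 1)^2] = -1/8;  [(t - 1)^3] = 1/16;  [(t - 1)^4] = -5/128.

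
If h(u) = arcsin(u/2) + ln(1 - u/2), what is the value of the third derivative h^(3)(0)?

-1/8

Combine the two series term by term.
The coefficient of u^3 in the expansion is -1/48, so h′′′(0) = 3! * (-1/48) = -1/8.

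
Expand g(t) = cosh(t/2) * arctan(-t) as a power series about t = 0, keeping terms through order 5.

-103*t^5/640 + 5*t^3/24 - t

Take the Cauchy product of the two expansions.
g(0) = 0
g′(0) = -1
g′′(0) = 0
g′′′(0) = 5/4
g^(4)(0) = 0
g^(5)(0) = -309/16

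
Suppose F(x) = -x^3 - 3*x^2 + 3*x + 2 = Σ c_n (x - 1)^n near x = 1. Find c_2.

-6

[(x - 1)^0] = 1;  [(x - 1)^1] = -6;  [(x - 1)^2] = -6.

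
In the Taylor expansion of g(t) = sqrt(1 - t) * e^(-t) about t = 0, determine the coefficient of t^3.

Multiply the two series term by term and collect like powers.
g(0) = 1
g′(0) = -3/2
g′′(0) = 7/4
g′′′(0) = -17/8
Then c_k = g^(k)(0)/k! gives each Taylor coefficient.

-17/48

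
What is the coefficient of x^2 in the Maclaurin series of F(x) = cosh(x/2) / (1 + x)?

9/8

Take the Cauchy product of the two expansions.
F(0) = 1
F′(0) = -1
F′′(0) = 9/4
So c_2 = F′′(0)/2! = 9/8.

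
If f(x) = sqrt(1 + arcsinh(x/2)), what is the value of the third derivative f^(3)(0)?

-1/64

Plug the Maclaurin series of the inner function into that of the outer and collect terms.
The coefficient of x^3 in the expansion is -1/384, so f′′′(0) = 3! * (-1/384) = -1/64.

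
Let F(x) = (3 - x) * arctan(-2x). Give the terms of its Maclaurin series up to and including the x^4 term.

Shift and add copies of the series according to the polynomial's terms.
F(0) = 0
F′(0) = -6
F′′(0) = 4
F′′′(0) = 48
F^(4)(0) = -64
Then c_k = F^(k)(0)/k! gives each Taylor coefficient.

-8*x^4/3 + 8*x^3 + 2*x^2 - 6*x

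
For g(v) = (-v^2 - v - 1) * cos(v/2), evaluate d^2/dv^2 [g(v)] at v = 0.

-7/4

Multiply each power in the prefactor through the base expansion.
The coefficient of v^2 in the expansion is -7/8, so g′′(0) = 2! * (-7/8) = -7/4.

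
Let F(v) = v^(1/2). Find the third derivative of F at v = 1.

3/8

The coefficient of (v - 1)^3 in the expansion is 1/16, so F′′′(1) = 3! * (1/16) = 3/8.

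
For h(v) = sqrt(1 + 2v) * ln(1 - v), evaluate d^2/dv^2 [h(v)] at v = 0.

Expand each factor separately, then convolve coefficients.
The coefficient of v^2 in the expansion is -3/2, so h′′(0) = 2! * (-3/2) = -3.

-3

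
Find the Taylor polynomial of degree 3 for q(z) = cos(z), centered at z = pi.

(z - pi)^2/2 - 1

q(pi) = -1
q′(pi) = 0
q′′(pi) = 1
q′′′(pi) = 0
The Taylor polynomial is Σ q^(k)(pi)/k! · (z - pi)^k.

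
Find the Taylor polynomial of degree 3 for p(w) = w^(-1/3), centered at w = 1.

Differentiate repeatedly and evaluate at the center.
p(1) = 1
p′(1) = -1/3
p′′(1) = 4/9
p′′′(1) = -28/27

-14*(w - 1)^3/81 + 2*(w - 1)^2/9 - (w - 1)/3 + 1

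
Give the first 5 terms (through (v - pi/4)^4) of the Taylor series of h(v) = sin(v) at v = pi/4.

sqrt(2)*(v - pi/4)^4/48 - sqrt(2)*(v - pi/4)^3/12 - sqrt(2)*(v - pi/4)^2/4 + sqrt(2)*(v - pi/4)/2 + sqrt(2)/2

h(pi/4) = sqrt(2)/2
h′(pi/4) = sqrt(2)/2
h′′(pi/4) = -sqrt(2)/2
h′′′(pi/4) = -sqrt(2)/2
h^(4)(pi/4) = sqrt(2)/2
Then c_k = h^(k)(pi/4)/k! gives each Taylor coefficient.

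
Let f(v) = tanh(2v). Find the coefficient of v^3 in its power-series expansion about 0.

Differentiate repeatedly and evaluate at the center.

-8/3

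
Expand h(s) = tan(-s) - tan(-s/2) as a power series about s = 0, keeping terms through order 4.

-7*s^3/24 - s/2

Add the two expansions coefficient-wise.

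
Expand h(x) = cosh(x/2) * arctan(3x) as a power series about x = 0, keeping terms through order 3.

Expand each factor separately, then convolve coefficients.

-69*x^3/8 + 3*x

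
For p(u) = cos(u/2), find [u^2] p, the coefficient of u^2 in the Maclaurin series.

Use the known series and substitute for the argument.
p(0) = 1
p′(0) = 0
p′′(0) = -1/4
So c_2 = p′′(0)/2! = -1/8.

-1/8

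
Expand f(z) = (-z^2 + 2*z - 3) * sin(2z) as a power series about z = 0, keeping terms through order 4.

-8*z^4/3 + 2*z^3 + 4*z^2 - 6*z

Multiply each power in the prefactor through the base expansion.
[z^0] = 0;  [z^1] = -6;  [z^2] = 4;  [z^3] = 2;  [z^4] = -8/3.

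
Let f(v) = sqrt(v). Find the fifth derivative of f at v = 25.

21/12500000

From the series, [(v - 25)^5] f = 7/500000000; multiply by 5! = 120 to get 21/12500000.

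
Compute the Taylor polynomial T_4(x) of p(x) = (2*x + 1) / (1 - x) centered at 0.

Shift and add copies of the series according to the polynomial's terms.
p(0) = 1
p′(0) = 3
p′′(0) = 6
p′′′(0) = 18
p^(4)(0) = 72
The Taylor polynomial is Σ p^(k)(0)/k! · x^k.

3*x^4 + 3*x^3 + 3*x^2 + 3*x + 1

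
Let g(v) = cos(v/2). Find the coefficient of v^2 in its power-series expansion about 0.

Compute the successive derivatives at the expansion point and divide by k!.
[v^0] = 1;  [v^1] = 0;  [v^2] = -1/8.

-1/8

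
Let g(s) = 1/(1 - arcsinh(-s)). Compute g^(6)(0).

Compose series: expand the inner function first, then feed it into the outer expansion.
From the series, [s^6] g = 23/45; multiply by 6! = 720 to get 368.

368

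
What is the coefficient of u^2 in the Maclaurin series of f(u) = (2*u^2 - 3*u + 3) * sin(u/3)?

Shift and add copies of the series according to the polynomial's terms.
f(0) = 0
f′(0) = 1
f′′(0) = -2
Then c_k = f^(k)(0)/k! gives each Taylor coefficient.

-1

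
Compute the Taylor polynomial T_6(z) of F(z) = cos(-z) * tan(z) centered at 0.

z^5/120 - z^3/6 + z

Multiply the two series term by term and collect like powers.
[z^0] = 0;  [z^1] = 1;  [z^2] = 0;  [z^3] = -1/6;  [z^4] = 0;  [z^5] = 1/120;  [z^6] = 0.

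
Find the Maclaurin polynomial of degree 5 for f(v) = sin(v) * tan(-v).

-v^4/6 - v^2

Multiply the two series term by term and collect like powers.
f(0) = 0
f′(0) = 0
f′′(0) = -2
f′′′(0) = 0
f^(4)(0) = -4
f^(5)(0) = 0
The Taylor polynomial is Σ f^(k)(0)/k! · v^k.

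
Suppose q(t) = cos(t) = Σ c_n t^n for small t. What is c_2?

-1/2

Compute the successive derivatives at the expansion point and divide by k!.
q(0) = 1
q′(0) = 0
q′′(0) = -1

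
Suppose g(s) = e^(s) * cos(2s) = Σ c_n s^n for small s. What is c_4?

Expand each factor separately, then convolve coefficients.
g(0) = 1
g′(0) = 1
g′′(0) = -3
g′′′(0) = -11
g^(4)(0) = -7
Dividing each by k! gives the coefficients c_0, ..., c_4.

-7/24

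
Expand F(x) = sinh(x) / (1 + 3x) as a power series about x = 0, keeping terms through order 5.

9901*x^5/120 - 55*x^4/2 + 55*x^3/6 - 3*x^2 + x

Expand each factor separately, then convolve coefficients.
[x^0] = 0;  [x^1] = 1;  [x^2] = -3;  [x^3] = 55/6;  [x^4] = -55/2;  [x^5] = 9901/120.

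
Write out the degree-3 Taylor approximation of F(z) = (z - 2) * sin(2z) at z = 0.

Multiply each power in the prefactor through the base expansion.
[z^0] = 0;  [z^1] = -4;  [z^2] = 2;  [z^3] = 8/3.

8*z^3/3 + 2*z^2 - 4*z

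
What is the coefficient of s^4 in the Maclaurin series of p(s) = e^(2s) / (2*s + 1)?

6

Expand 1/(denominator) as a geometric series and multiply by the numerator's series.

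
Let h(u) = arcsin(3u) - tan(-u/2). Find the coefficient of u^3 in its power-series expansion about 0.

Combine the two series term by term.

109/24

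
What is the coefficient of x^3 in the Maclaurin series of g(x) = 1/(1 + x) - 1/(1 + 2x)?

7

Combine the two series term by term.
g(0) = 0
g′(0) = 1
g′′(0) = -6
g′′′(0) = 42
So c_3 = g′′′(0)/3! = 7.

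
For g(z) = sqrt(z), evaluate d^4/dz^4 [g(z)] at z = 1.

The coefficient of (z - 1)^4 in the expansion is -5/128, so g^(4)(1) = 4! * (-5/128) = -15/16.

-15/16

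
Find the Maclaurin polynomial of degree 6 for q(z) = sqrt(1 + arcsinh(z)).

-769*z^6/46080 + 43*z^5/1280 + z^4/384 - z^3/48 - z^2/8 + z/2 + 1

Substitute the inner expansion into the outer series and collect powers.
q(0) = 1
q′(0) = 1/2
q′′(0) = -1/4
q′′′(0) = -1/8
q^(4)(0) = 1/16
q^(5)(0) = 129/32
q^(6)(0) = -769/64
Then c_k = q^(k)(0)/k! gives each Taylor coefficient.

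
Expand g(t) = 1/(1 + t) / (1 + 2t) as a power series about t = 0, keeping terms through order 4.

Write out both Maclaurin series and multiply, keeping only the needed powers.
[t^0] = 1;  [t^1] = -3;  [t^2] = 7;  [t^3] = -15;  [t^4] = 31.

31*t^4 - 15*t^3 + 7*t^2 - 3*t + 1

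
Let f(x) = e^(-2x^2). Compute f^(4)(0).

48

Use the known series and substitute for the argument.
From the series, [x^4] f = 2; multiply by 4! = 24 to get 48.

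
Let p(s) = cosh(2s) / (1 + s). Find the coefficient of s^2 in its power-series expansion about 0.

Multiply the two series term by term and collect like powers.
p(0) = 1
p′(0) = -1
p′′(0) = 6

3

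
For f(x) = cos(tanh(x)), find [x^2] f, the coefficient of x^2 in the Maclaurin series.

Let u equal the inner series; expand the outer function in u and truncate.
[x^0] = 1;  [x^1] = 0;  [x^2] = -1/2.
So c_2 = f′′(0)/2! = -1/2.

-1/2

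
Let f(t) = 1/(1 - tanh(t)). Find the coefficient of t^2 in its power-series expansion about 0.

Substitute the inner expansion into the outer series and collect powers.
f(0) = 1
f′(0) = 1
f′′(0) = 2
The Taylor polynomial is Σ f^(k)(0)/k! · t^k.

1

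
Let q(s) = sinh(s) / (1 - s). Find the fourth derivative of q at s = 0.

Take the Cauchy product of the two expansions.
From the series, [s^4] q = 7/6; multiply by 4! = 24 to get 28.

28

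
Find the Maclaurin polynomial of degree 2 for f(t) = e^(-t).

t^2/2 - t + 1

Apply the Taylor formula c_k = f^(k)(a)/k!.
f(0) = 1
f′(0) = -1
f′′(0) = 1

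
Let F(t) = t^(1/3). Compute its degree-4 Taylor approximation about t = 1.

Use the known series and substitute for the argument.
F(1) = 1
F′(1) = 1/3
F′′(1) = -2/9
F′′′(1) = 10/27
F^(4)(1) = -80/81
Then c_k = F^(k)(1)/k! gives each Taylor coefficient.

-10*(t - 1)^4/243 + 5*(t - 1)^3/81 - (t - 1)^2/9 + (t - 1)/3 + 1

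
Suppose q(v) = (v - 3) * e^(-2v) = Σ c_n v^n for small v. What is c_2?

-8

Shift and add copies of the series according to the polynomial's terms.
q(0) = -3
q′(0) = 7
q′′(0) = -16
So c_2 = q′′(0)/2! = -8.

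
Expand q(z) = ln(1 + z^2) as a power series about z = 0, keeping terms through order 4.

[z^0] = 0;  [z^1] = 0;  [z^2] = 1;  [z^3] = 0;  [z^4] = -1/2.

-z^4/2 + z^2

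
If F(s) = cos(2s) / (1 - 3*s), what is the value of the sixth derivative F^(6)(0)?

Use 1/(1 - r) = Σ r^k on the denominator, then take the Cauchy product.
The coefficient of s^6 in the expansion is 25781/45, so F^(6)(0) = 6! * (25781/45) = 412496.

412496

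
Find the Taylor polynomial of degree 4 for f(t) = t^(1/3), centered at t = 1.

-10*(t - 1)^4/243 + 5*(t - 1)^3/81 - (t - 1)^2/9 + (t - 1)/3 + 1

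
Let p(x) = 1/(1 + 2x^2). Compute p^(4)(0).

96

The coefficient of x^4 in the expansion is 4, so p^(4)(0) = 4! * (4) = 96.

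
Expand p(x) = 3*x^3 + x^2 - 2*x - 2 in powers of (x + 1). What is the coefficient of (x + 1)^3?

3

Use the known series and substitute for the argument.
[(x + 1)^0] = -2;  [(x + 1)^1] = 5;  [(x + 1)^2] = -8;  [(x + 1)^3] = 3.
So c_3 = p′′′(-1)/3! = 3.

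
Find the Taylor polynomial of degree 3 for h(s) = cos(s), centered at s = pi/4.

sqrt(2)*(s - pi/4)^3/12 - sqrt(2)*(s - pi/4)^2/4 - sqrt(2)*(s - pi/4)/2 + sqrt(2)/2

h(pi/4) = sqrt(2)/2
h′(pi/4) = -sqrt(2)/2
h′′(pi/4) = -sqrt(2)/2
h′′′(pi/4) = sqrt(2)/2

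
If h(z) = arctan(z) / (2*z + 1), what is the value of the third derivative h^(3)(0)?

Multiply the numerator's expansion by the denominator's geometric series.
The coefficient of z^3 in the expansion is 11/3, so h′′′(0) = 3! * (11/3) = 22.

22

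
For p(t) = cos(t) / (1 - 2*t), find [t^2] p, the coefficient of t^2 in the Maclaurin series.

7/2

Expand 1/(denominator) as a geometric series and multiply by the numerator's series.
p(0) = 1
p′(0) = 2
p′′(0) = 7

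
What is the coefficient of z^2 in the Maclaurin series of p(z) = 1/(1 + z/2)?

1/4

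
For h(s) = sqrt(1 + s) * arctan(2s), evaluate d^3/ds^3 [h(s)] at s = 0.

Take the Cauchy product of the two expansions.
The coefficient of s^3 in the expansion is -35/12, so h′′′(0) = 3! * (-35/12) = -35/2.

-35/2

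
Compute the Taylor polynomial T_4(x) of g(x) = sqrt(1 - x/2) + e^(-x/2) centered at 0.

x^4/6144 - 11*x^3/384 + 3*x^2/32 - 3*x/4 + 2

Add the two expansions coefficient-wise.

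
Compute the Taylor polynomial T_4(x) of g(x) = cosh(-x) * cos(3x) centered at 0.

Multiply the two series term by term and collect like powers.

7*x^4/6 - 4*x^2 + 1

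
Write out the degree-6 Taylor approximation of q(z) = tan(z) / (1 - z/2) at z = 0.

Expand each factor separately, then convolve coefficients.
q(0) = 0
q′(0) = 1
q′′(0) = 1
q′′′(0) = 7/2
q^(4)(0) = 7
q^(5)(0) = 67/2
q^(6)(0) = 201/2
Dividing each by k! gives the coefficients c_0, ..., c_6.

67*z^6/480 + 67*z^5/240 + 7*z^4/24 + 7*z^3/12 + z^2/2 + z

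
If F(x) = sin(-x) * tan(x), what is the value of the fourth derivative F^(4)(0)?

-4

Take the Cauchy product of the two expansions.
From the series, [x^4] F = -1/6; multiply by 4! = 24 to get -4.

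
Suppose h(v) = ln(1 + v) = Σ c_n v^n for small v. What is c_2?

h(0) = 0
h′(0) = 1
h′′(0) = -1

-1/2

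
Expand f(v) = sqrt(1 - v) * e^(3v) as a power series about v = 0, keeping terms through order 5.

Write out both Maclaurin series and multiply, keeping only the needed powers.
f(0) = 1
f′(0) = 5/2
f′′(0) = 23/4
f′′′(0) = 87/8
f^(4)(0) = 129/16
f^(5)(0) = -2499/32
The Taylor polynomial is Σ f^(k)(0)/k! · v^k.

-833*v^5/1280 + 43*v^4/128 + 29*v^3/16 + 23*v^2/8 + 5*v/2 + 1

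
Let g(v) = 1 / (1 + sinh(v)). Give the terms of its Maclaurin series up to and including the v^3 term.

-7*v^3/6 + v^2 - v + 1

Write 1/(1+u) = 1 - u + u^2 - u^3 + ... and substitute the series for u.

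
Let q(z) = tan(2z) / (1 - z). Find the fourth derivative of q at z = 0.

Take the Cauchy product of the two expansions.
From the series, [z^4] q = 14/3; multiply by 4! = 24 to get 112.

112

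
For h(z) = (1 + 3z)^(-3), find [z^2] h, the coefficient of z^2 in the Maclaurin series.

54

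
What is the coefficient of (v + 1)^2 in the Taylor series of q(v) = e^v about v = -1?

e^(-1)/2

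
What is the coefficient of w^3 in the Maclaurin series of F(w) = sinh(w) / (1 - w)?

Write out both Maclaurin series and multiply, keeping only the needed powers.
F(0) = 0
F′(0) = 1
F′′(0) = 2
F′′′(0) = 7

7/6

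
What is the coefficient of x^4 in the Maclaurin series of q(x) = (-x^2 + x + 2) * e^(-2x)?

Distribute the polynomial across the series and collect like powers.
[x^0] = 2;  [x^1] = -3;  [x^2] = 1;  [x^3] = 4/3;  [x^4] = -2.

-2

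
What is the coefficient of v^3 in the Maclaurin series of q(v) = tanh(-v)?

1/3

Differentiate repeatedly and evaluate at the center.
q(0) = 0
q′(0) = -1
q′′(0) = 0
q′′′(0) = 2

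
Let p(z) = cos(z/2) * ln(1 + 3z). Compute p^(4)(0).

-945/2

Write out both Maclaurin series and multiply, keeping only the needed powers.
The coefficient of z^4 in the expansion is -315/16, so p^(4)(0) = 4! * (-315/16) = -945/2.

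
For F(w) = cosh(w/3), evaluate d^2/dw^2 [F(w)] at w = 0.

The coefficient of w^2 in the expansion is 1/18, so F′′(0) = 2! * (1/18) = 1/9.

1/9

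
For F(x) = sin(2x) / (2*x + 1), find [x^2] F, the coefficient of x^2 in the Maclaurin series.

-4

Use 1/(1 - r) = Σ r^k on the denominator, then take the Cauchy product.
F(0) = 0
F′(0) = 2
F′′(0) = -8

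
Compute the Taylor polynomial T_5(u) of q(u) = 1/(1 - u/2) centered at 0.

u^5/32 + u^4/16 + u^3/8 + u^2/4 + u/2 + 1

Compute the successive derivatives at the expansion point and divide by k!.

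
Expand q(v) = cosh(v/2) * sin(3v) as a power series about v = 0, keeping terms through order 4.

Take the Cauchy product of the two expansions.
[v^0] = 0;  [v^1] = 3;  [v^2] = 0;  [v^3] = -33/8;  [v^4] = 0.

-33*v^3/8 + 3*v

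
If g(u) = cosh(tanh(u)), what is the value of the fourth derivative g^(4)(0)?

-7

Plug the Maclaurin series of the inner function into that of the outer and collect terms.
From the series, [u^4] g = -7/24; multiply by 4! = 24 to get -7.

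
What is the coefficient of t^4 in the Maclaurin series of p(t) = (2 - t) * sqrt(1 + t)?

-9/64

Multiply each power in the prefactor through the base expansion.
[t^0] = 2;  [t^1] = 0;  [t^2] = -3/4;  [t^3] = 1/4;  [t^4] = -9/64.
So c_4 = p^(4)(0)/4! = -9/64.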